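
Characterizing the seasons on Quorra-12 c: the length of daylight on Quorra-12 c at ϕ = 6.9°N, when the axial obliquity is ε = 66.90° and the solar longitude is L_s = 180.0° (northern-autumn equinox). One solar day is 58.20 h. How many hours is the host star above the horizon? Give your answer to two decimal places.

29.10 h

Solar declination: sin δ = sin ε · sin L_s = sin 66.90° × sin 180.0° = 0.00000, so δ = +0.000°.
cos h₀ = −tan ϕ · tan δ = −tan(+6.9°) × tan(+0.000°) = -0.0000, so h₀ = 1.5708 rad = 90.00°.
Daylight = 2h₀/(2π) × 58.20 h = (1.5708/π) × 58.20 = 29.10 h.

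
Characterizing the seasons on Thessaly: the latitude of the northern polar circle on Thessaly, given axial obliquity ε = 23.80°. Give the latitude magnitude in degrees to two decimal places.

66.20°

The polar circle is the lowest latitude that experiences at least one full rotation of continuous daylight at the northern-summer solstice; it lies at |φ| = 90° − ε = 90° − 23.80° = 66.20°.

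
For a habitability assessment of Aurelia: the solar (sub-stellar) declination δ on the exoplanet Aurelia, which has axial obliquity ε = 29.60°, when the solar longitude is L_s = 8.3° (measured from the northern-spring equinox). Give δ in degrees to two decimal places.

sin δ = sin ε · sin L_s = sin 29.60° × sin 8.3° = 0.071304.
δ = arcsin(0.071304) = +4.09°.

δ = +4.09°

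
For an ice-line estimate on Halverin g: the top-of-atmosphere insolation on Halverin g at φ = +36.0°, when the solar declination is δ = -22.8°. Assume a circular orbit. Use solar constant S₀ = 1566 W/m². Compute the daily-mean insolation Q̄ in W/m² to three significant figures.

Q̄ ≈ 211 W/m²

cos H₀ = −tan(+36.0°) tan(-22.800°) = 0.3054, H₀ = 1.2604 rad.
Bracket: H₀ sin φ sin δ + cos φ cos δ sin H₀ = 1.2604×0.58779×-0.38752 + 0.80902×0.92186×0.95222 = -0.287094 + 0.710169 = 0.423075.
Q̄ = (S₀/π) × [bracket] = (1566/π) × 0.423075 = 210.9 W/m².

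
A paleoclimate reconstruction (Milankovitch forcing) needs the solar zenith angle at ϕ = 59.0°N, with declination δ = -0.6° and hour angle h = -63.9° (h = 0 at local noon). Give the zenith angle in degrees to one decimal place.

cos θ_z = sin ϕ sin δ + cos ϕ cos δ cos h = -0.008976 + 0.226573 = 0.217597.
θ_z = arccos(0.217597) = 77.4°.

θ_z = 77.4°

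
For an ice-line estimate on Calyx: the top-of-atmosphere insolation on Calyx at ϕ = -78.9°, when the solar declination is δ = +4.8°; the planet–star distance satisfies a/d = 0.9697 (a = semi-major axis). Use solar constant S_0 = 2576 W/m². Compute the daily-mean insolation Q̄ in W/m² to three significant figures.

cos h₀ = −tan(-78.9°) tan(+4.800°) = 0.4280, h₀ = 1.1285 rad.
Bracket: h₀ sin ϕ sin δ + cos ϕ cos δ sin h₀ = 1.1285×-0.98129×0.08368 + 0.19252×0.99649×0.90377 = -0.092666 + 0.173383 = 0.080717.
Inverse-square distance factor (a/d)² = 0.9697² = 0.940318.
Q̄ = (S_0/π) × 0.940318 × [bracket] = (2576/π) × 0.940318 × 0.080717 = 62.24 W/m².

Q̄ ≈ 62.2 W/m²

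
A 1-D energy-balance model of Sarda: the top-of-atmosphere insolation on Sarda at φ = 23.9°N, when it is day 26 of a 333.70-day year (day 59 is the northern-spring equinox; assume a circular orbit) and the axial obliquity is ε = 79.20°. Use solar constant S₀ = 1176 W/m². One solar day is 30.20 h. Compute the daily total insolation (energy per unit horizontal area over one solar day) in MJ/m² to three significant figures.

17.2 MJ/m²

Solar longitude: λ_s = 360° × (26 − 59)/333.70 = -35.601°, i.e. -35.601° + 360° = 324.399°.
sin δ = sin 79.20° × sin 324.399° = -0.57182, so δ = -34.877°.
cos H₀ = −tan(+23.9°) tan(-34.877°) = 0.3089, H₀ = 1.2568 rad.
Bracket: H₀ sin φ sin δ + cos φ cos δ sin H₀ = 1.2568×0.40514×-0.57182 + 0.91425×0.82038×0.95110 = -0.291159 + 0.713356 = 0.422197.
Q̄ = (S₀/π) × [bracket] = (1176/π) × 0.422197 = 158.04 W/m².
Daily total = Q̄ × 30.20 h × 3600 s/h = 158.04 × 30.20 × 3600 / 10⁶ = 17.18 MJ/m².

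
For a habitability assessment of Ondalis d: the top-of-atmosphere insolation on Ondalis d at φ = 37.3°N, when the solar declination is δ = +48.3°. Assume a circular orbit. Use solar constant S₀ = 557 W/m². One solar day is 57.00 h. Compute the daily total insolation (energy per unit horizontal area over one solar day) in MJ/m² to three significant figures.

cos H₀ = −tan(+37.3°) tan(+48.300°) = -0.8550, H₀ = 2.5964 rad.
Bracket: H₀ sin φ sin δ + cos φ cos δ sin H₀ = 2.5964×0.60599×0.74664 + 0.79547×0.66523×0.51859 = 1.174758 + 0.274423 = 1.449181.
Q̄ = (S₀/π) × [bracket] = (557/π) × 1.449181 = 256.94 W/m².
Daily total = Q̄ × 57.00 h × 3600 s/h = 256.94 × 57.00 × 3600 / 10⁶ = 52.72 MJ/m².

52.7 MJ/m²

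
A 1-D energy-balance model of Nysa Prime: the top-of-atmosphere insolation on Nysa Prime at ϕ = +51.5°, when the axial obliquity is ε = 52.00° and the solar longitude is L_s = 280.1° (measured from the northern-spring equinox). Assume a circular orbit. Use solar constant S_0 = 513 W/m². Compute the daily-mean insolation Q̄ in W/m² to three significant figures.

Q̄ ≈ 0.00 W/m²

Solar declination: sin δ = sin ε · sin L_s = sin 52.00° × sin 280.1° = -0.77580, so δ = -50.878°.
cos h₀ = −tan(+51.5°) tan(-50.878°) = 1.5457 ≥ 1 ⇒ polar night, h₀ = 0 and Q̄ = 0.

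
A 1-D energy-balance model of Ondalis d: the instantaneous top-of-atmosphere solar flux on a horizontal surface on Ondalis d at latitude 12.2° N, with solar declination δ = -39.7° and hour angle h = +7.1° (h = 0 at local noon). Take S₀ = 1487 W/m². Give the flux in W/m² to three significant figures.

909 W/m²

cos θ_z = sin φ sin δ + cos φ cos δ cos h = -0.134987 + 0.746257 = 0.611270.
Flux = S₀ · cos θ_z = 1487 × 0.611270 = 909.0 W/m².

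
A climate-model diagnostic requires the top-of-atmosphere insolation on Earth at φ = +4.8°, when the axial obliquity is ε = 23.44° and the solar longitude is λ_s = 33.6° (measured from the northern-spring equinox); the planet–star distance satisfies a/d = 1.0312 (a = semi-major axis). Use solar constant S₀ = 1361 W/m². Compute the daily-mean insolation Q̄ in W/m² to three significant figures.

Solar declination: sin δ = sin ε · sin λ_s = sin 23.44° × sin 33.6° = 0.22013, so δ = +12.717°.
cos H₀ = −tan(+4.8°) tan(+12.717°) = -0.0189, H₀ = 1.5897 rad.
Bracket: H₀ sin φ sin δ + cos φ cos δ sin H₀ = 1.5897×0.08368×0.22013 + 0.99649×0.97547×0.99982 = 0.029283 + 0.971871 = 1.001154.
Inverse-square distance factor (a/d)² = 1.0312² = 1.063373.
Q̄ = (S₀/π) × 1.063373 × [bracket] = (1361/π) × 1.063373 × 1.001154 = 461.2 W/m².

Q̄ ≈ 461 W/m²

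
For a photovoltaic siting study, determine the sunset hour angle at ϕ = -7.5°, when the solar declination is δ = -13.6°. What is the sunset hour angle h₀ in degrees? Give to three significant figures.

h₀ = 91.8°

cos h₀ = −tan ϕ · tan δ = −tan(-7.5°) × tan(-13.600°) = -0.0319, so h₀ = 1.6027 rad = 91.83°.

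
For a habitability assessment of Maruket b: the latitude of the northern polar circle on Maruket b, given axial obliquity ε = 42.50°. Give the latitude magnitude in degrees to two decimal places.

The polar circle is the lowest latitude that experiences at least one full rotation of continuous daylight at the northern-summer solstice; it lies at |φ| = 90° − ε = 90° − 42.50° = 47.50°.

47.50°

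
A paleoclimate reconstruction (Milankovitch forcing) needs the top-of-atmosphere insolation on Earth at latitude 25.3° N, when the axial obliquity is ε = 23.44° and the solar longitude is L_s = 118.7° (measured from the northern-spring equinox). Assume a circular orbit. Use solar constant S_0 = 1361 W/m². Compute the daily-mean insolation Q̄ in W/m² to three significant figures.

Q̄ ≈ 474 W/m²

Solar declination: sin δ = sin ε · sin L_s = sin 23.44° × sin 118.7° = 0.34892, so δ = +20.421°.
cos h₀ = −tan(+25.3°) tan(+20.421°) = -0.1760, h₀ = 1.7477 rad.
Bracket: h₀ sin ϕ sin δ + cos ϕ cos δ sin h₀ = 1.7477×0.42736×0.34892 + 0.90408×0.93715×0.98439 = 0.260607 + 0.834033 = 1.094640.
Q̄ = (S_0/π) × [bracket] = (1361/π) × 1.094640 = 474.2 W/m².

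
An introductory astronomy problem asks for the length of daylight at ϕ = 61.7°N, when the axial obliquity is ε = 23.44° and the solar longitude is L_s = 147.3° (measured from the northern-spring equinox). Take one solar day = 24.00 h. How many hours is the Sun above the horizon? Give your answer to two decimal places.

15.22 h

Solar declination: sin δ = sin ε · sin L_s = sin 23.44° × sin 147.3° = 0.21490, so δ = +12.410°.
cos h₀ = −tan ϕ · tan δ = −tan(+61.7°) × tan(+12.410°) = -0.4087, so h₀ = 1.9918 rad = 114.12°.
Daylight = 2h₀/(2π) × 24.00 h = (1.9918/π) × 24.00 = 15.22 h.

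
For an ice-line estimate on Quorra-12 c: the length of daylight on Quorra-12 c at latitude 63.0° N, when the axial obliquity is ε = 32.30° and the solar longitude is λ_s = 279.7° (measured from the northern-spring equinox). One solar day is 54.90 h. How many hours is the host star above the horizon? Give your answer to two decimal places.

Solar declination: sin δ = sin ε · sin λ_s = sin 32.30° × sin 279.7° = -0.52671, so δ = -31.784°.
cos H₀ = −tan φ · tan δ = 1.2161 ≥ 1, so the host star never rises (polar night) and H₀ = 0.
Daylight = 2H₀/(2π) × 54.90 h = (0.0000/π) × 54.90 = 0.00 h.

0.00 h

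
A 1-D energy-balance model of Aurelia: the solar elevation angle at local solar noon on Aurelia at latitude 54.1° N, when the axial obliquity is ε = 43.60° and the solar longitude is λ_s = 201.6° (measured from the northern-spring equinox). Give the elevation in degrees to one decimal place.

21.2°

Solar declination: sin δ = sin ε · sin λ_s = sin 43.60° × sin 201.6° = -0.25387, so δ = -14.706°.
At local noon the hour angle is zero, so the zenith angle equals |φ − δ| = |+54.1° − (-14.706°)| = 68.806°.
Elevation = 90° − 68.806° = 21.2°.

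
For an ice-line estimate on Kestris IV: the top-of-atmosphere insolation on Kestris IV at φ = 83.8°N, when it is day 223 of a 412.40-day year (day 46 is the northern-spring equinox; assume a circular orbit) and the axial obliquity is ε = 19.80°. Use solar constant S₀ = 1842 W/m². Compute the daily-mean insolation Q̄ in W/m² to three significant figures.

Solar longitude: λ_s = 360° × (223 − 46)/412.40 = 154.510°.
sin δ = sin 19.80° × sin 154.510° = 0.14578, so δ = +8.382°.
cos H₀ = −tan(+83.8°) tan(+8.382°) = -1.3564 ≤ −1 ⇒ polar day, H₀ = π.
Bracket: H₀ sin φ sin δ + cos φ cos δ sin H₀ = 3.1416×0.99415×0.14578 + 0.10800×0.98932×0.00000 = 0.455303 + 0.000000 = 0.455303.
Q̄ = (S₀/π) × [bracket] = (1842/π) × 0.455303 = 267.0 W/m².

Q̄ ≈ 267 W/m²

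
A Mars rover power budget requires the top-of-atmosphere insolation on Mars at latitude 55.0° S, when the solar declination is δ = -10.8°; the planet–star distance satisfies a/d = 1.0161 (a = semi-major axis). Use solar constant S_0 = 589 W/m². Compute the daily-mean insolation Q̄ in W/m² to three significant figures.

cos h₀ = −tan(-55.0°) tan(-10.800°) = -0.2724, h₀ = 1.8467 rad.
Bracket: h₀ sin ϕ sin δ + cos ϕ cos δ sin h₀ = 1.8467×-0.81915×-0.18738 + 0.57358×0.98229×0.96217 = 0.283454 + 0.542108 = 0.825562.
Inverse-square distance factor (a/d)² = 1.0161² = 1.032459.
Q̄ = (S_0/π) × 1.032459 × [bracket] = (589/π) × 1.032459 × 0.825562 = 159.8 W/m².

Q̄ ≈ 160 W/m²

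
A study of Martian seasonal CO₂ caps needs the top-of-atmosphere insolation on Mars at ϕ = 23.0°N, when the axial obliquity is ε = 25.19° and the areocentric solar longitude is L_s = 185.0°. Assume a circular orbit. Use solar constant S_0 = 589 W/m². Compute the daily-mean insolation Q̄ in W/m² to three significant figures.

sin δ = sin 25.19° × sin 185.0° = -0.03710, so δ = -2.126°.
cos h₀ = −tan(+23.0°) tan(-2.126°) = 0.0158, h₀ = 1.5550 rad.
Bracket: h₀ sin ϕ sin δ + cos ϕ cos δ sin h₀ = 1.5550×0.39073×-0.03710 + 0.92050×0.99931×0.99988 = -0.022541 + 0.919754 = 0.897213.
Q̄ = (S_0/π) × [bracket] = (589/π) × 0.897213 = 168.2 W/m².

Q̄ ≈ 168 W/m²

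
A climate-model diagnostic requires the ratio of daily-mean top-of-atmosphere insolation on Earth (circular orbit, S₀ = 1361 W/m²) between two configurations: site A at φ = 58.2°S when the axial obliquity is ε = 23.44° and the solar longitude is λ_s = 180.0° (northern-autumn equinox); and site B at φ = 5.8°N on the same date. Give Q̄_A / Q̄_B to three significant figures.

Q̄_A / Q̄_B ≈ 0.530

— Configuration A (φ=-58.2°):
Solar declination: sin δ = sin ε · sin λ_s = sin 23.44° × sin 180.0° = 0.00000, so δ = +0.000°.
cos H₀ = −tan(-58.2°) tan(+0.000°) = 0.0000, H₀ = 1.5708 rad.
Bracket: H₀ sin φ sin δ + cos φ cos δ sin H₀ = 1.5708×-0.84989×0.00000 + 0.52696×1.00000×1.00000 = -0.000000 + 0.526960 = 0.526960.
Q̄ = (S₀/π) × [bracket] = (1361/π) × 0.526960 = 228.29 W/m².
— Configuration B (φ=+5.8°):
cos H₀ = −tan(+5.8°) tan(+0.000°) = -0.0000, H₀ = 1.5708 rad.
Bracket: H₀ sin φ sin δ + cos φ cos δ sin H₀ = 1.5708×0.10106×0.00000 + 0.99488×1.00000×1.00000 = 0.000000 + 0.994880 = 0.994880.
Q̄ = (S₀/π) × [bracket] = (1361/π) × 0.994880 = 431.00 W/m².
Ratio Q̄_A / Q̄_B = 228.29 / 431.00 = 0.5297.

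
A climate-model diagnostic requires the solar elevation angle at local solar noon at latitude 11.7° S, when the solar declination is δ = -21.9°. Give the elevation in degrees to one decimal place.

At local noon the hour angle is zero, so the zenith angle equals |φ − δ| = |-11.7° − (-21.900°)| = 10.200°.
Elevation = 90° − 10.200° = 79.8°.

79.8°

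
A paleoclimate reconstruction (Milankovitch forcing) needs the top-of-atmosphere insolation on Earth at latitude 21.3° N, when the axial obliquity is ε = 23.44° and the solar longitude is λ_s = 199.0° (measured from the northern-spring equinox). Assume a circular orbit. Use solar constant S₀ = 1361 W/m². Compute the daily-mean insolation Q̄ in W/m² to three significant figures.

Q̄ ≈ 369 W/m²

Solar declination: sin δ = sin ε · sin λ_s = sin 23.44° × sin 199.0° = -0.12951, so δ = -7.441°.
cos H₀ = −tan(+21.3°) tan(-7.441°) = 0.0509, H₀ = 1.5199 rad.
Bracket: H₀ sin φ sin δ + cos φ cos δ sin H₀ = 1.5199×0.36325×-0.12951 + 0.93169×0.99158×0.99870 = -0.071503 + 0.922644 = 0.851141.
Q̄ = (S₀/π) × [bracket] = (1361/π) × 0.851141 = 368.7 W/m².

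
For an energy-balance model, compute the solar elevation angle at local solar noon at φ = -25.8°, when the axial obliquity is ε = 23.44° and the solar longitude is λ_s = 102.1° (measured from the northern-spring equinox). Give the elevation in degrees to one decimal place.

Solar declination: sin δ = sin ε · sin λ_s = sin 23.44° × sin 102.1° = 0.38895, so δ = +22.889°.
At local noon the hour angle is zero, so the zenith angle equals |φ − δ| = |-25.8° − (+22.889°)| = 48.689°.
Elevation = 90° − 48.689° = 41.3°.

41.3°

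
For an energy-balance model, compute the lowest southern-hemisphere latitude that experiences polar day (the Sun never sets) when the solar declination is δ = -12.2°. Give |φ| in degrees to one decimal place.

Polar day requires cos H₀ = −tan φ tan δ ≤ −1, i.e. tan φ tan δ ≥ 1.
The boundary is |tan φ| · |tan δ| = 1, so |φ| = 90° − |δ| = 90° − 12.2° = 77.8° in the southern hemisphere.

|φ| = 77.8°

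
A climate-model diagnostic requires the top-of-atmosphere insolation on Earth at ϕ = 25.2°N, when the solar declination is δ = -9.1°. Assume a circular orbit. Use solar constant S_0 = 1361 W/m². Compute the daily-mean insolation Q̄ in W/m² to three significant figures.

Q̄ ≈ 342 W/m²

cos h₀ = −tan(+25.2°) tan(-9.100°) = 0.0754, h₀ = 1.4954 rad.
Bracket: h₀ sin ϕ sin δ + cos ϕ cos δ sin h₀ = 1.4954×0.42578×-0.15816 + 0.90483×0.98741×0.99716 = -0.100702 + 0.890901 = 0.790199.
Q̄ = (S_0/π) × [bracket] = (1361/π) × 0.790199 = 342.3 W/m².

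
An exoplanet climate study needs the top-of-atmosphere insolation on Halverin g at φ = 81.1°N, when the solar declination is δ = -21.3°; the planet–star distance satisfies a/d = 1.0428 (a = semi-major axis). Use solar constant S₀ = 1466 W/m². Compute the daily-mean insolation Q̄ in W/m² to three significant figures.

Q̄ ≈ 0.00 W/m²

cos H₀ = −tan(+81.1°) tan(-21.300°) = 2.4897 ≥ 1 ⇒ polar night, H₀ = 0 and Q̄ = 0.
Inverse-square distance factor (a/d)² = 1.0428² = 1.087432.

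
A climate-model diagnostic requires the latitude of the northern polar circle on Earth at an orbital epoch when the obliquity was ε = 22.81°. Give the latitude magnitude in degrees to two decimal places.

The polar circle is the lowest latitude that experiences at least one full rotation of continuous daylight at the northern-summer solstice; it lies at |φ| = 90° − ε = 90° − 22.81° = 67.19°.

67.19°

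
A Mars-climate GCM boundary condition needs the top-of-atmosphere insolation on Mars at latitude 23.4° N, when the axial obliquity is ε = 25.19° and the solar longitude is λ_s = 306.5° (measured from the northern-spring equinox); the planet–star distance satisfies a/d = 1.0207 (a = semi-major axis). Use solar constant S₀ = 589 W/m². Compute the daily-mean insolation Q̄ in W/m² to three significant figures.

Solar declination: sin δ = sin ε · sin λ_s = sin 25.19° × sin 306.5° = -0.34214, so δ = -20.007°.
cos H₀ = −tan(+23.4°) tan(-20.007°) = 0.1576, H₀ = 1.4126 rad.
Bracket: H₀ sin φ sin δ + cos φ cos δ sin H₀ = 1.4126×0.39715×-0.34214 + 0.91775×0.93965×0.98751 = -0.191945 + 0.851593 = 0.659648.
Inverse-square distance factor (a/d)² = 1.0207² = 1.041828.
Q̄ = (S₀/π) × 1.041828 × [bracket] = (589/π) × 1.041828 × 0.659648 = 128.8 W/m².

Q̄ ≈ 129 W/m²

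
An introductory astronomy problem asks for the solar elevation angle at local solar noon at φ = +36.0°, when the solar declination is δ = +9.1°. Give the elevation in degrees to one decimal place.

63.1°

At local noon the hour angle is zero, so the zenith angle equals |φ − δ| = |+36.0° − (+9.100°)| = 26.900°.
Elevation = 90° − 26.900° = 63.1°.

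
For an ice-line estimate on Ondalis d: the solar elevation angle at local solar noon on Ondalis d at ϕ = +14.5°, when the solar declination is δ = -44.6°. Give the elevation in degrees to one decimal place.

30.9°

At local noon the hour angle is zero, so the zenith angle equals |ϕ − δ| = |+14.5° − (-44.600°)| = 59.100°.
Elevation = 90° − 59.100° = 30.9°.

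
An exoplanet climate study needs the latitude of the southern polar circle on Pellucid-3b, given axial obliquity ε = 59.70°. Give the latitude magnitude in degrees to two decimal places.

The polar circle is the lowest latitude that experiences at least one full rotation of continuous darkness at the northern-summer solstice; it lies at |φ| = 90° − ε = 90° − 59.70° = 30.30°.

30.30°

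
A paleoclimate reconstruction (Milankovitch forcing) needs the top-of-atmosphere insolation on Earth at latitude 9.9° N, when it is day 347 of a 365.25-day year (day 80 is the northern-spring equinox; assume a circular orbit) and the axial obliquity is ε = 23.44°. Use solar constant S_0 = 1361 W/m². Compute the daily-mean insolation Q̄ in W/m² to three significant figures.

Q̄ ≈ 347 W/m²

Solar longitude: L_s = 360° × (347 − 80)/365.25 = 263.162°.
sin δ = sin 23.44° × sin 263.162° = -0.39496, so δ = -23.263°.
cos h₀ = −tan(+9.9°) tan(-23.263°) = 0.0750, h₀ = 1.4957 rad.
Bracket: h₀ sin ϕ sin δ + cos ϕ cos δ sin h₀ = 1.4957×0.17193×-0.39496 + 0.98511×0.91870×0.99718 = -0.101566 + 0.902468 = 0.800902.
Q̄ = (S_0/π) × [bracket] = (1361/π) × 0.800902 = 347.0 W/m².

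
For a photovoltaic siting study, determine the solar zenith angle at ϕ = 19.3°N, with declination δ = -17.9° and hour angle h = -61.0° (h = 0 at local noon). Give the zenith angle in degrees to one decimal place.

θ_z = 70.5°

cos θ_z = sin ϕ sin δ + cos ϕ cos δ cos h = -0.101586 + 0.435415 = 0.333829.
θ_z = arccos(0.333829) = 70.5°.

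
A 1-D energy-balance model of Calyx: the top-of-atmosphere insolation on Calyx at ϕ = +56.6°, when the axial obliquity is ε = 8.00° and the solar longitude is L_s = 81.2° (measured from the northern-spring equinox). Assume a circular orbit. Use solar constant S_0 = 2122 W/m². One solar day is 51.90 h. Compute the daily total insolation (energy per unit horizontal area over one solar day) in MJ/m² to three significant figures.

93.1 MJ/m²

Solar declination: sin δ = sin ε · sin L_s = sin 8.00° × sin 81.2° = 0.13753, so δ = +7.905°.
cos h₀ = −tan(+56.6°) tan(+7.905°) = -0.2106, h₀ = 1.7830 rad.
Bracket: h₀ sin ϕ sin δ + cos ϕ cos δ sin h₀ = 1.7830×0.83485×0.13753 + 0.55048×0.99050×0.97758 = 0.204719 + 0.533026 = 0.737745.
Q̄ = (S_0/π) × [bracket] = (2122/π) × 0.737745 = 498.31 W/m².
Daily total = Q̄ × 51.90 h × 3600 s/h = 498.31 × 51.90 × 3600 / 10⁶ = 93.10 MJ/m².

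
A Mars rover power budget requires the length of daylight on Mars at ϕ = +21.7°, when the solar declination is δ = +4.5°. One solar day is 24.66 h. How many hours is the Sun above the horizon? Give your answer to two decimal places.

cos h₀ = −tan ϕ · tan δ = −tan(+21.7°) × tan(+4.500°) = -0.0313, so h₀ = 1.6021 rad = 91.79°.
Daylight = 2h₀/(2π) × 24.66 h = (1.6021/π) × 24.66 = 12.58 h.

12.58 h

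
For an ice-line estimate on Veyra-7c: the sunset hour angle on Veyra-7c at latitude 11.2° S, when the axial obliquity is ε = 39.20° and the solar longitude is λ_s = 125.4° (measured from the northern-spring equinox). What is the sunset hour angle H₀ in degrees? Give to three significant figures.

H₀ = 83.2°

Solar declination: sin δ = sin ε · sin λ_s = sin 39.20° × sin 125.4° = 0.51518, so δ = +31.010°.
cos H₀ = −tan φ · tan δ = −tan(-11.2°) × tan(+31.010°) = 0.1190, so H₀ = 1.4515 rad = 83.16°.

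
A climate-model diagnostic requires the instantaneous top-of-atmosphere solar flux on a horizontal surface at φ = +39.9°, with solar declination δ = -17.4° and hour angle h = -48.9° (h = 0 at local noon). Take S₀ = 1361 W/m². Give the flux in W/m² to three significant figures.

cos θ_z = sin φ sin δ + cos φ cos δ cos h = -0.191820 + 0.481238 = 0.289418.
Flux = S₀ · cos θ_z = 1361 × 0.289418 = 393.9 W/m².

394 W/m²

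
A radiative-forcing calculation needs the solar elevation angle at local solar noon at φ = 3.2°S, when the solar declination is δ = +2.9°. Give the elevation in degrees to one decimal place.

83.9°

At local noon the hour angle is zero, so the zenith angle equals |φ − δ| = |-3.2° − (+2.900°)| = 6.100°.
Elevation = 90° − 6.100° = 83.9°.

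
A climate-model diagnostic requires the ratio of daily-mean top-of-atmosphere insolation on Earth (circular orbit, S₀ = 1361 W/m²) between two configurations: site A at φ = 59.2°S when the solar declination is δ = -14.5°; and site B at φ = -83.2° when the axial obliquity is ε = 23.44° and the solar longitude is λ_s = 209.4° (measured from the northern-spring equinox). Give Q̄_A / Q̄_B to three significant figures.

Q̄_A / Q̄_B ≈ 1.45

— Configuration A (φ=-59.2°):
cos H₀ = −tan(-59.2°) tan(-14.500°) = -0.4338, H₀ = 2.0195 rad.
Bracket: H₀ sin φ sin δ + cos φ cos δ sin H₀ = 2.0195×-0.85896×-0.25038 + 0.51204×0.96815×0.90099 = 0.434327 + 0.446649 = 0.880976.
Q̄ = (S₀/π) × [bracket] = (1361/π) × 0.880976 = 381.66 W/m².
— Configuration B (φ=-83.2°):
Solar declination: sin δ = sin ε · sin λ_s = sin 23.44° × sin 209.4° = -0.19528, so δ = -11.261°.
cos H₀ = −tan(-83.2°) tan(-11.261°) = -1.6698 ≤ −1 ⇒ polar day, H₀ = π.
Bracket: H₀ sin φ sin δ + cos φ cos δ sin H₀ = 3.1416×-0.99297×-0.19528 + 0.11840×0.98075×0.00000 = 0.609179 + 0.000000 = 0.609179.
Q̄ = (S₀/π) × [bracket] = (1361/π) × 0.609179 = 263.91 W/m².
Ratio Q̄_A / Q̄_B = 381.66 / 263.91 = 1.446.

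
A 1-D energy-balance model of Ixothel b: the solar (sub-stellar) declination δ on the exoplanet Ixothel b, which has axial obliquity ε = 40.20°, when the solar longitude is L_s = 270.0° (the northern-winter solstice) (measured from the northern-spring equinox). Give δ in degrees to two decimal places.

δ = -40.20°

sin δ = sin ε · sin L_s = sin 40.20° × sin 270.0° = -0.645458.
δ = arcsin(-0.645458) = -40.20°.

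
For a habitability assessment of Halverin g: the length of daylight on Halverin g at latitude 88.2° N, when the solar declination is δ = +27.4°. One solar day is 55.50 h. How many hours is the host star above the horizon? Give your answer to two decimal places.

Sunrise equation: cos H₀ = −tan φ · tan δ = -16.4942 ≤ −1, so the host star never sets (polar day) and H₀ = π.
Daylight = 2H₀/(2π) × 55.50 h = (3.1416/π) × 55.50 = 55.50 h.

55.50 h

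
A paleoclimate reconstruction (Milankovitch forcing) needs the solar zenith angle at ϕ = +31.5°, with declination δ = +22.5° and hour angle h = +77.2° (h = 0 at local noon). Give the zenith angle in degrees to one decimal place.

cos θ_z = sin ϕ sin δ + cos ϕ cos δ cos h = 0.199952 + 0.174522 = 0.374474.
θ_z = arccos(0.374474) = 68.0°.

θ_z = 68.0°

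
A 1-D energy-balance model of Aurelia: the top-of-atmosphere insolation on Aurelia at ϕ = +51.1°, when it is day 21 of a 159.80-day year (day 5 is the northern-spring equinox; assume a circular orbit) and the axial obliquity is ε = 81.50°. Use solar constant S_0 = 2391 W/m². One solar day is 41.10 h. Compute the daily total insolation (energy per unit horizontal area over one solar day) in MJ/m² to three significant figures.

162 MJ/m²

Solar longitude: L_s = 360° × (21 − 5)/159.80 = 36.045°.
sin δ = sin 81.50° × sin 36.045° = 0.58196, so δ = +35.588°.
cos h₀ = −tan(+51.1°) tan(+35.588°) = -0.8869, h₀ = 2.6613 rad.
Bracket: h₀ sin ϕ sin δ + cos ϕ cos δ sin h₀ = 2.6613×0.77824×0.58196 + 0.62796×0.81322×0.46200 = 1.205315 + 0.235929 = 1.441244.
Q̄ = (S_0/π) × [bracket] = (2391/π) × 1.441244 = 1096.9 W/m².
Daily total = Q̄ × 41.10 h × 3600 s/h = 1096.9 × 41.10 × 3600 / 10⁶ = 162.3 MJ/m².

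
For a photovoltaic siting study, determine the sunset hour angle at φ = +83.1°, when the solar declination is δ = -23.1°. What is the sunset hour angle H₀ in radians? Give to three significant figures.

cos H₀ = −tan φ · tan δ = 3.5247 ≥ 1, so the Sun never rises (polar night) and H₀ = 0.

H₀ = 0.00 rad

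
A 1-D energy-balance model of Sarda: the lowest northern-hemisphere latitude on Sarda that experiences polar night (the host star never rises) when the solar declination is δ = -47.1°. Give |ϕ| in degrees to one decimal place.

Polar night requires cos h₀ = −tan ϕ tan δ ≥ 1, i.e. tan ϕ tan δ ≤ −1.
The boundary is |tan ϕ| · |tan δ| = 1, so |ϕ| = 90° − |δ| = 90° − 47.1° = 42.9° in the northern hemisphere.

|ϕ| = 42.9°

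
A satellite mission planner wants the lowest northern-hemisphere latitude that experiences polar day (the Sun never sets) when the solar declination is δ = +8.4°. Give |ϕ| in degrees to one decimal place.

|ϕ| = 81.6°

Polar day requires cos h₀ = −tan ϕ tan δ ≤ −1, i.e. tan ϕ tan δ ≥ 1.
The boundary is |tan ϕ| · |tan δ| = 1, so |ϕ| = 90° − |δ| = 90° − 8.4° = 81.6° in the northern hemisphere.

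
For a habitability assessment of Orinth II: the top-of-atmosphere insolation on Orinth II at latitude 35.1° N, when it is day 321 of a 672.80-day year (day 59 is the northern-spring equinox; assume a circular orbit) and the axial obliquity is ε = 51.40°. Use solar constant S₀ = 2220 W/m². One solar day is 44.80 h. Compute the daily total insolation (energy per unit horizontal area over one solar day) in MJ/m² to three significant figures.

139 MJ/m²

Solar longitude: λ_s = 360° × (321 − 59)/672.80 = 140.190°.
sin δ = sin 51.40° × sin 140.190° = 0.50036, so δ = +30.024°.
cos H₀ = −tan(+35.1°) tan(+30.024°) = -0.4062, H₀ = 1.9890 rad.
Bracket: H₀ sin φ sin δ + cos φ cos δ sin H₀ = 1.9890×0.57501×0.50036 + 0.81815×0.86582×0.91380 = 0.572259 + 0.647309 = 1.219568.
Q̄ = (S₀/π) × [bracket] = (2220/π) × 1.219568 = 861.81 W/m².
Daily total = Q̄ × 44.80 h × 3600 s/h = 861.81 × 44.80 × 3600 / 10⁶ = 139.0 MJ/m².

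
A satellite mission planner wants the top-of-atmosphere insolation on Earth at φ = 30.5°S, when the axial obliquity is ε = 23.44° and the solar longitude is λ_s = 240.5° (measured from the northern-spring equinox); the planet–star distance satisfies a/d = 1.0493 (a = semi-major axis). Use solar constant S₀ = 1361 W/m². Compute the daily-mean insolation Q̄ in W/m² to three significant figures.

Solar declination: sin δ = sin ε · sin λ_s = sin 23.44° × sin 240.5° = -0.34622, so δ = -20.256°.
cos H₀ = −tan(-30.5°) tan(-20.256°) = -0.2174, H₀ = 1.7899 rad.
Bracket: H₀ sin φ sin δ + cos φ cos δ sin H₀ = 1.7899×-0.50754×-0.34622 + 0.86163×0.93815×0.97609 = 0.314522 + 0.789011 = 1.103533.
Inverse-square distance factor (a/d)² = 1.0493² = 1.101030.
Q̄ = (S₀/π) × 1.101030 × [bracket] = (1361/π) × 1.101030 × 1.103533 = 526.4 W/m².

Q̄ ≈ 526 W/m²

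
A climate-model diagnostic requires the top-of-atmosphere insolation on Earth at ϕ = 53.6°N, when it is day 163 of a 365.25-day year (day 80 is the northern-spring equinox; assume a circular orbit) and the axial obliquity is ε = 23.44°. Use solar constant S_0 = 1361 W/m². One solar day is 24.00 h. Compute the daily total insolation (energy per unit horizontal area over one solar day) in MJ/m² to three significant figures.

42.6 MJ/m²

Solar longitude: L_s = 360° × (163 − 80)/365.25 = 81.807°.
sin δ = sin 23.44° × sin 81.807° = 0.39373, so δ = +23.187°.
cos h₀ = −tan(+53.6°) tan(+23.187°) = -0.5810, h₀ = 2.1907 rad.
Bracket: h₀ sin ϕ sin δ + cos ϕ cos δ sin h₀ = 2.1907×0.80489×0.39373 + 0.59342×0.91923×0.81393 = 0.694253 + 0.443990 = 1.138243.
Q̄ = (S_0/π) × [bracket] = (1361/π) × 1.138243 = 493.11 W/m².
Daily total = Q̄ × 24.00 h × 3600 s/h = 493.11 × 24.00 × 3600 / 10⁶ = 42.60 MJ/m².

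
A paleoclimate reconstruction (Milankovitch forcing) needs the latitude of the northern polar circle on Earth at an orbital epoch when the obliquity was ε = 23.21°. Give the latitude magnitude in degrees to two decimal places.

The polar circle is the lowest latitude that experiences at least one full rotation of continuous daylight at the northern-summer solstice; it lies at |φ| = 90° − ε = 90° − 23.21° = 66.79°.

66.79°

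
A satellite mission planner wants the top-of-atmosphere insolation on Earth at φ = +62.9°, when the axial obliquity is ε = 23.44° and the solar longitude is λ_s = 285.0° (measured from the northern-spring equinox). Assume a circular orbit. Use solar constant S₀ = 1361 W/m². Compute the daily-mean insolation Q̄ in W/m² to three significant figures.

Q̄ ≈ 14.0 W/m²

Solar declination: sin δ = sin ε · sin λ_s = sin 23.44° × sin 285.0° = -0.38423, so δ = -22.596°.
cos H₀ = −tan(+62.9°) tan(-22.596°) = 0.8133, H₀ = 0.6210 rad.
Bracket: H₀ sin φ sin δ + cos φ cos δ sin H₀ = 0.6210×0.89021×-0.38423 + 0.45554×0.92324×0.58186 = -0.212410 + 0.244714 = 0.032304.
Q̄ = (S₀/π) × [bracket] = (1361/π) × 0.032304 = 13.99 W/m².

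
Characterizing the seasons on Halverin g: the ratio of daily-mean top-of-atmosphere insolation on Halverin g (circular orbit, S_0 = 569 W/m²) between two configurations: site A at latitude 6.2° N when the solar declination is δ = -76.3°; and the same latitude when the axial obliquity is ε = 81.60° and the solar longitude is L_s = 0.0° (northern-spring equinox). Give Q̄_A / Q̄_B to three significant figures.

— Configuration A (ϕ=+6.2°):
cos h₀ = −tan(+6.2°) tan(-76.300°) = 0.4456, h₀ = 1.1089 rad.
Bracket: h₀ sin ϕ sin δ + cos ϕ cos δ sin h₀ = 1.1089×0.10800×-0.97155 + 0.99415×0.23684×0.89521 = -0.116354 + 0.210781 = 0.094427.
Q̄ = (S_0/π) × [bracket] = (569/π) × 0.094427 = 17.102 W/m².
— Configuration B (ϕ=+6.2°):
Solar declination: sin δ = sin ε · sin L_s = sin 81.60° × sin 0.0° = 0.00000, so δ = +0.000°.
cos h₀ = −tan(+6.2°) tan(+0.000°) = -0.0000, h₀ = 1.5708 rad.
Bracket: h₀ sin ϕ sin δ + cos ϕ cos δ sin h₀ = 1.5708×0.10800×0.00000 + 0.99415×1.00000×1.00000 = 0.000000 + 0.994150 = 0.994150.
Q̄ = (S_0/π) × [bracket] = (569/π) × 0.994150 = 180.06 W/m².
Ratio Q̄_A / Q̄_B = 17.102 / 180.06 = 0.09498.

Q̄_A / Q̄_B ≈ 0.0950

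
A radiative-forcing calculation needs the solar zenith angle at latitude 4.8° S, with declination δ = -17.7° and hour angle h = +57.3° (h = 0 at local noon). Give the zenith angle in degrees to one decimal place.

cos θ_z = sin φ sin δ + cos φ cos δ cos h = 0.025441 + 0.512861 = 0.538302.
θ_z = arccos(0.538302) = 57.4°.

θ_z = 57.4°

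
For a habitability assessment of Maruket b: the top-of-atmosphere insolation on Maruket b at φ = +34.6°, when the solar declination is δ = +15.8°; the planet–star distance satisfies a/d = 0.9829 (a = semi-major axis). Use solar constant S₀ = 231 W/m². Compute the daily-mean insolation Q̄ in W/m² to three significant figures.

cos H₀ = −tan(+34.6°) tan(+15.800°) = -0.1952, H₀ = 1.7673 rad.
Bracket: H₀ sin φ sin δ + cos φ cos δ sin H₀ = 1.7673×0.56784×0.27228 + 0.82314×0.96222×0.98076 = 0.273245 + 0.776803 = 1.050048.
Inverse-square distance factor (a/d)² = 0.9829² = 0.966092.
Q̄ = (S₀/π) × 0.966092 × [bracket] = (231/π) × 0.966092 × 1.050048 = 74.59 W/m².

Q̄ ≈ 74.6 W/m²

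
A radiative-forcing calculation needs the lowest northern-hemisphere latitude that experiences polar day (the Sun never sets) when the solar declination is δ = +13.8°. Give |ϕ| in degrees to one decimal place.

|ϕ| = 76.2°

Polar day requires cos h₀ = −tan ϕ tan δ ≤ −1, i.e. tan ϕ tan δ ≥ 1.
The boundary is |tan ϕ| · |tan δ| = 1, so |ϕ| = 90° − |δ| = 90° − 13.8° = 76.2° in the northern hemisphere.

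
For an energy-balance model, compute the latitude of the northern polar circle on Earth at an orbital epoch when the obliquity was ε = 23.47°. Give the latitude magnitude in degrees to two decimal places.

66.53°

The polar circle is the lowest latitude that experiences at least one full rotation of continuous daylight at the northern-summer solstice; it lies at |φ| = 90° − ε = 90° − 23.47° = 66.53°.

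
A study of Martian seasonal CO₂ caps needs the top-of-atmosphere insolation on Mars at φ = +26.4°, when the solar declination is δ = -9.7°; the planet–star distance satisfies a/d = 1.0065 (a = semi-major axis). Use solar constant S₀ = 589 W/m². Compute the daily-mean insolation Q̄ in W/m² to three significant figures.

cos H₀ = −tan(+26.4°) tan(-9.700°) = 0.0849, H₀ = 1.4858 rad.
Bracket: H₀ sin φ sin δ + cos φ cos δ sin H₀ = 1.4858×0.44464×-0.16849 + 0.89571×0.98570×0.99639 = -0.111312 + 0.879714 = 0.768402.
Inverse-square distance factor (a/d)² = 1.0065² = 1.013042.
Q̄ = (S₀/π) × 1.013042 × [bracket] = (589/π) × 1.013042 × 0.768402 = 145.9 W/m².

Q̄ ≈ 146 W/m²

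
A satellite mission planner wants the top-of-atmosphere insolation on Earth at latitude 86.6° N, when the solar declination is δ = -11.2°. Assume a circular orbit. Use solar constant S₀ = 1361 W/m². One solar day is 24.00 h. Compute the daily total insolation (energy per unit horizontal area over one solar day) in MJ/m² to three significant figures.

cos H₀ = −tan(+86.6°) tan(-11.200°) = 3.3328 ≥ 1 ⇒ polar night, H₀ = 0 and Q̄ = 0.
Daily total = Q̄ × 24.00 h × 3600 s/h = 0.00 MJ/m².

0.00 MJ/m²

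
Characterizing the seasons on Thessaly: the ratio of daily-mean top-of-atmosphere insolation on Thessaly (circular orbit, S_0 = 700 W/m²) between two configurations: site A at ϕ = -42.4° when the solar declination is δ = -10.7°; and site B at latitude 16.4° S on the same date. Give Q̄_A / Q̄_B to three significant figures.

Q̄_A / Q̄_B ≈ 0.909

— Configuration A (ϕ=-42.4°):
cos h₀ = −tan(-42.4°) tan(-10.700°) = -0.1725, h₀ = 1.7442 rad.
Bracket: h₀ sin ϕ sin δ + cos ϕ cos δ sin h₀ = 1.7442×-0.67430×-0.18567 + 0.73846×0.98261×0.98500 = 0.218369 + 0.714734 = 0.933103.
Q̄ = (S_0/π) × [bracket] = (700/π) × 0.933103 = 207.91 W/m².
— Configuration B (ϕ=-16.4°):
cos h₀ = −tan(-16.4°) tan(-10.700°) = -0.0556, h₀ = 1.6264 rad.
Bracket: h₀ sin ϕ sin δ + cos ϕ cos δ sin h₀ = 1.6264×-0.28234×-0.18567 + 0.95931×0.98261×0.99845 = 0.085259 + 0.941167 = 1.026426.
Q̄ = (S_0/π) × [bracket] = (700/π) × 1.026426 = 228.71 W/m².
Ratio Q̄_A / Q̄_B = 207.91 / 228.71 = 0.9091.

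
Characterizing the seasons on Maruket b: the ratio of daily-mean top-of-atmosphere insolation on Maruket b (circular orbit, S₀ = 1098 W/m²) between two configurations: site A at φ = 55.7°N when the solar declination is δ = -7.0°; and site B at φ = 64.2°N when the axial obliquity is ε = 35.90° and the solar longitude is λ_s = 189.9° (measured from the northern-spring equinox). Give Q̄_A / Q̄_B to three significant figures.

Q̄_A / Q̄_B ≈ 1.37

— Configuration A (φ=+55.7°):
cos H₀ = −tan(+55.7°) tan(-7.000°) = 0.1800, H₀ = 1.3898 rad.
Bracket: H₀ sin φ sin δ + cos φ cos δ sin H₀ = 1.3898×0.82610×-0.12187 + 0.56353×0.99255×0.98367 = -0.139921 + 0.550198 = 0.410277.
Q̄ = (S₀/π) × [bracket] = (1098/π) × 0.410277 = 143.39 W/m².
— Configuration B (φ=+64.2°):
Solar declination: sin δ = sin ε · sin λ_s = sin 35.90° × sin 189.9° = -0.10081, so δ = -5.786°.
cos H₀ = −tan(+64.2°) tan(-5.786°) = 0.2096, H₀ = 1.3596 rad.
Bracket: H₀ sin φ sin δ + cos φ cos δ sin H₀ = 1.3596×0.90032×-0.10081 + 0.43523×0.99491×0.97778 = -0.123399 + 0.423393 = 0.299994.
Q̄ = (S₀/π) × [bracket] = (1098/π) × 0.299994 = 104.85 W/m².
Ratio Q̄_A / Q̄_B = 143.39 / 104.85 = 1.368.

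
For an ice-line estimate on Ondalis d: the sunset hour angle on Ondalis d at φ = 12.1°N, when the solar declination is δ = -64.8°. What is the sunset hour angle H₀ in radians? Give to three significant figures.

cos H₀ = −tan φ · tan δ = −tan(+12.1°) × tan(-64.800°) = 0.4556, so H₀ = 1.0978 rad = 62.90°.

H₀ = 1.10 rad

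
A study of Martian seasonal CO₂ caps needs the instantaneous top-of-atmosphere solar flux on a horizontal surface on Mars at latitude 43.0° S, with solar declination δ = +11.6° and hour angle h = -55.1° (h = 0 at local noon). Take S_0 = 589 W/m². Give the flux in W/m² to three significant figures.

cos θ_z = sin ϕ sin δ + cos ϕ cos δ cos h = -0.137135 + 0.409894 = 0.272759.
Flux = S_0 · cos θ_z = 589 × 0.272759 = 160.7 W/m².

161 W/m²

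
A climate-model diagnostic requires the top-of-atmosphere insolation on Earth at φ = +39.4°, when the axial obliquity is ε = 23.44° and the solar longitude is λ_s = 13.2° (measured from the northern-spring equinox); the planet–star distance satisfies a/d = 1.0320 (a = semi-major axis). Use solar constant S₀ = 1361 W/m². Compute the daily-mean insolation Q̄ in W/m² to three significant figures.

Solar declination: sin δ = sin ε · sin λ_s = sin 23.44° × sin 13.2° = 0.09084, so δ = +5.212°.
cos H₀ = −tan(+39.4°) tan(+5.212°) = -0.0749, H₀ = 1.6458 rad.
Bracket: H₀ sin φ sin δ + cos φ cos δ sin H₀ = 1.6458×0.63473×0.09084 + 0.77273×0.99587×0.99719 = 0.094895 + 0.767376 = 0.862271.
Inverse-square distance factor (a/d)² = 1.0320² = 1.065024.
Q̄ = (S₀/π) × 1.065024 × [bracket] = (1361/π) × 1.065024 × 0.862271 = 397.8 W/m².

Q̄ ≈ 398 W/m²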